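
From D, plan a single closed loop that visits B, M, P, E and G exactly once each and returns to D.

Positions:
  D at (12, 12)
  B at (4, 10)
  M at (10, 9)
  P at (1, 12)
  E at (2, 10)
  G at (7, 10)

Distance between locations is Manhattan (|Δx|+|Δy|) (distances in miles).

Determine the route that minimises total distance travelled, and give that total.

Minimum total distance: 28 miles.

D → B → M → P → E → G → D: 10+7+12+3+5+7 = 44
D → B → M → P → G → E → D: 10+7+12+8+5+12 = 54
D → B → M → E → P → G → D: 10+7+9+3+8+7 = 44
D → B → M → E → G → P → D: 10+7+9+5+8+11 = 50
D → B → M → G → P → E → D: 10+7+4+8+3+12 = 44
D → B → M → G → E → P → D: 10+7+4+5+3+11 = 40
D → B → P → M → E → G → D: 10+5+12+9+5+7 = 48
D → B → P → M → G → E → D: 10+5+12+4+5+12 = 48
D → B → P → E → M → G → D: 10+5+3+9+4+7 = 38
D → B → P → E → G → M → D: 10+5+3+5+4+5 = 32
D → B → P → G → M → E → D: 10+5+8+4+9+12 = 48
D → B → P → G → E → M → D: 10+5+8+5+9+5 = 42
D → B → E → M → P → G → D: 10+2+9+12+8+7 = 48
D → B → E → M → G → P → D: 10+2+9+4+8+11 = 44
… (46 more)
D → M → G → B → E → P → D: 5+4+3+2+3+11 = 28  ← best
The minimum is 28.
One optimal route: D → M → G → B → E → P → D (or its reverse).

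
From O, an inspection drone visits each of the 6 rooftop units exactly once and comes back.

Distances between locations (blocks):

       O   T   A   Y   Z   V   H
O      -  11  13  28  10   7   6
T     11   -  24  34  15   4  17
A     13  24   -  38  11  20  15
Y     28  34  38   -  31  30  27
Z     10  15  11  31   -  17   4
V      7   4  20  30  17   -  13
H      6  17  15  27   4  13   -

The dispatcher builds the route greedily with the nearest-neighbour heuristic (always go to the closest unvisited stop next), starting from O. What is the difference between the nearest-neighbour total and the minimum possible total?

From O: H=6, V=7, Z=10, T=11, A=13, Y=28 → choose H (6).
From H: Z=4, V=13, A=15, T=17, Y=27 → choose Z (4).
From Z: A=11, T=15, V=17, Y=31 → choose A (11).
From A: V=20, T=24, Y=38 → choose V (20).
From V: T=4, Y=30 → choose T (4).
From T: Y=34 → choose Y (34).
NN route O → H → Z → A → V → T → Y → O costs 107.
Optimal: O → T → V → Y → H → Z → A → O costs 100 (by enumerating all 360 distinct tours).
Excess = 107 − 100 = 7.

7 blocks longer than the optimal tour.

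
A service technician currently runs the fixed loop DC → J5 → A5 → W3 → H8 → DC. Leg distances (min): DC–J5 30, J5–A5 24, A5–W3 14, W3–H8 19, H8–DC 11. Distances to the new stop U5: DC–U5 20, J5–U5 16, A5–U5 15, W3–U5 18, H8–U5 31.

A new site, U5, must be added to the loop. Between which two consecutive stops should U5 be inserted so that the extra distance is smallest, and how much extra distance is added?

Adding 6 min by placing U5 on the DC–J5 leg.

Insertion cost between consecutive stops i–j is d(i,U5) + d(U5,j) − d(i,j):
  between DC and J5: 20 + 16 − 30 = 6
  between J5 and A5: 16 + 15 − 24 = 7
  between A5 and W3: 15 + 18 − 14 = 19
  between W3 and H8: 18 + 31 − 19 = 30
  between H8 and DC: 31 + 20 − 11 = 40
Cheapest insertion is between DC and J5, adding 6.
New total = 98 + 6 = 104.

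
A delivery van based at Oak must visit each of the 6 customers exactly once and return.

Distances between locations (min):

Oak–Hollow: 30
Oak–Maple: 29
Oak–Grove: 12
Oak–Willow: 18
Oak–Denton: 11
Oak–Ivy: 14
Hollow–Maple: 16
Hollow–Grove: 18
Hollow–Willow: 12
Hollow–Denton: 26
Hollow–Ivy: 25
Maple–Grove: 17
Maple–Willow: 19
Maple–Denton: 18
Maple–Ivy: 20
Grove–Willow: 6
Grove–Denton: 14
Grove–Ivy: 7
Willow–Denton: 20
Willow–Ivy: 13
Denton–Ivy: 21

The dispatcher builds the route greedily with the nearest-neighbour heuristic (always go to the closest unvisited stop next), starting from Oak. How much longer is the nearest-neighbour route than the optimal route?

Excess over optimum: 9 min.

Oak: Denton=11, Grove=12, Ivy=14, Willow=18, Maple=29, Hollow=30 ⇒ Denton
Denton: Grove=14, Maple=18, Willow=20, Ivy=21, Hollow=26 ⇒ Grove
Grove: Willow=6, Ivy=7, Maple=17, Hollow=18 ⇒ Willow
Willow: Hollow=12, Ivy=13, Maple=19 ⇒ Hollow
Hollow: Maple=16, Ivy=25 ⇒ Maple
Maple: Ivy=20 ⇒ Ivy
NN route Oak → Denton → Grove → Willow → Hollow → Maple → Ivy → Oak costs 93.
Optimal: Oak → Denton → Maple → Hollow → Willow → Grove → Ivy → Oak costs 84 (by enumerating all 360 distinct tours).
Excess = 93 − 84 = 9.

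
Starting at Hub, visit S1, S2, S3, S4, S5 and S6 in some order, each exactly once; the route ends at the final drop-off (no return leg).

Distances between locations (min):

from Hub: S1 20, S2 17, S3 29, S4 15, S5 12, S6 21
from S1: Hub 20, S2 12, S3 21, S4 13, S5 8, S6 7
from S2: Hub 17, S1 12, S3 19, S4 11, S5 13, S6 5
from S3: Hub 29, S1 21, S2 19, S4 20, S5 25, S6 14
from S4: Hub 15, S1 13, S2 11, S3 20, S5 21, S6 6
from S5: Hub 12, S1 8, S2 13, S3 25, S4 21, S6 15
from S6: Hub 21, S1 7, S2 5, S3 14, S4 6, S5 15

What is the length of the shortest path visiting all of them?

63 min — the minimum one-way total.

There are 6! = 720 possible orderings.
Hub → S1 → S2 → S3 → S4 → S5 → S6: 20+12+19+20+21+15 = 107
Hub → S1 → S2 → S3 → S4 → S6 → S5: 20+12+19+20+6+15 = 92
Hub → S1 → S2 → S3 → S5 → S4 → S6: 20+12+19+25+21+6 = 103
Hub → S1 → S2 → S3 → S5 → S6 → S4: 20+12+19+25+15+6 = 97
Hub → S1 → S2 → S3 → S6 → S4 → S5: 20+12+19+14+6+21 = 92
Hub → S1 → S2 → S3 → S6 → S5 → S4: 20+12+19+14+15+21 = 101
Hub → S1 → S2 → S4 → S3 → S5 → S6: 20+12+11+20+25+15 = 103
Hub → S1 → S2 → S4 → S3 → S6 → S5: 20+12+11+20+14+15 = 92
… (712 more)
Hub → S5 → S1 → S2 → S4 → S6 → S3: 12+8+12+11+6+14 = 63  ← best
The minimum is 63.
One shortest path: Hub → S5 → S1 → S2 → S4 → S6 → S3.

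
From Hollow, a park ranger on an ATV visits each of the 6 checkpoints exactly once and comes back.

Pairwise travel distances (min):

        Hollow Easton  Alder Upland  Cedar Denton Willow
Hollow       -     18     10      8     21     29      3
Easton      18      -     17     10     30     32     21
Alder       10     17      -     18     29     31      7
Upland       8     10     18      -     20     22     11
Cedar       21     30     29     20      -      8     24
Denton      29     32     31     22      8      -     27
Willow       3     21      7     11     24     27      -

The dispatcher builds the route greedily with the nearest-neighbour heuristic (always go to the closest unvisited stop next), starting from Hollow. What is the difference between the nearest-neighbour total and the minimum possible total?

6 min longer than the optimal tour.

From Hollow: Willow=3, Upland=8, Alder=10, Easton=18, Cedar=21, Denton=29 → choose Willow (3).
From Willow: Alder=7, Upland=11, Easton=21, Cedar=24, Denton=27 → choose Alder (7).
From Alder: Easton=17, Upland=18, Cedar=29, Denton=31 → choose Easton (17).
From Easton: Upland=10, Cedar=30, Denton=32 → choose Upland (10).
From Upland: Cedar=20, Denton=22 → choose Cedar (20).
From Cedar: Denton=8 → choose Denton (8).
NN route Hollow → Willow → Alder → Easton → Upland → Cedar → Denton → Hollow costs 94.
Optimal: Hollow → Cedar → Denton → Upland → Easton → Alder → Willow → Hollow costs 88 (by enumerating all 360 distinct tours).
Excess = 94 − 88 = 6.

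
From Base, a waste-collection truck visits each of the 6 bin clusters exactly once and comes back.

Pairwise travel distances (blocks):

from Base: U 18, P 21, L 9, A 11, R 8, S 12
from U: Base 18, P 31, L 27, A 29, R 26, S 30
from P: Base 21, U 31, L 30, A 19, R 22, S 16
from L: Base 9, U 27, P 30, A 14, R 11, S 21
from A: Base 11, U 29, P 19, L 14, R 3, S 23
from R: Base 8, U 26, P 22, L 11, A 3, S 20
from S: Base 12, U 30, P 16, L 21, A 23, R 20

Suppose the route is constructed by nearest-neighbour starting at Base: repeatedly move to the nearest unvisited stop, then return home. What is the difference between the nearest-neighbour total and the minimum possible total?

The nearest-neighbour route is 5 blocks longer than optimal.

From Base: R=8, L=9, A=11, S=12, U=18, P=21 → choose R (8).
From R: A=3, L=11, S=20, P=22, U=26 → choose A (3).
From A: L=14, P=19, S=23, U=29 → choose L (14).
From L: S=21, U=27, P=30 → choose S (21).
From S: P=16, U=30 → choose P (16).
From P: U=31 → choose U (31).
NN route Base → R → A → L → S → P → U → Base costs 111.
Optimal: Base → U → L → R → A → P → S → Base costs 106 (by enumerating all 360 distinct tours).
Excess = 111 − 106 = 5.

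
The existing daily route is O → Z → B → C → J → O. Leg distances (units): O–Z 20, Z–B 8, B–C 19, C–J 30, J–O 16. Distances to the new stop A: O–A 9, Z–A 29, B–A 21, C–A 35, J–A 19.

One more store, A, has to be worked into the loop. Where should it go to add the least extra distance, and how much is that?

+12 — insert A between J and O.

Insertion cost between consecutive stops i–j is d(i,A) + d(A,j) − d(i,j):
  between O and Z: 9 + 29 − 20 = 18
  between Z and B: 29 + 21 − 8 = 42
  between B and C: 21 + 35 − 19 = 37
  between C and J: 35 + 19 − 30 = 24
  between J and O: 19 + 9 − 16 = 12
Cheapest insertion is between J and O, adding 12.
New total = 93 + 12 = 105.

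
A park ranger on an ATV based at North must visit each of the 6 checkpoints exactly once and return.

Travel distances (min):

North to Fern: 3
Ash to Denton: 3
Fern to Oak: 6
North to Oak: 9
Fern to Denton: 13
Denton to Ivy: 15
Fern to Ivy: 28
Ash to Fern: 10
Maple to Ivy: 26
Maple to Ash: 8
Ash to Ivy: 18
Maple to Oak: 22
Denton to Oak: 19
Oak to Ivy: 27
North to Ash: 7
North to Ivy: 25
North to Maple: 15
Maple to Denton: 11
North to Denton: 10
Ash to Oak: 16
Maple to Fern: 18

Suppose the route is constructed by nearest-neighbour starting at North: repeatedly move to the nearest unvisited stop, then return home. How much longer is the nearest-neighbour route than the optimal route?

North: Fern=3, Ash=7, Oak=9, Denton=10, Maple=15, Ivy=25 ⇒ Fern
Fern: Oak=6, Ash=10, Denton=13, Maple=18, Ivy=28 ⇒ Oak
Oak: Ash=16, Denton=19, Maple=22, Ivy=27 ⇒ Ash
Ash: Denton=3, Maple=8, Ivy=18 ⇒ Denton
Denton: Maple=11, Ivy=15 ⇒ Maple
Maple: Ivy=26 ⇒ Ivy
NN route North → Fern → Oak → Ash → Denton → Maple → Ivy → North costs 90.
Optimal: North → Maple → Ash → Denton → Ivy → Oak → Fern → North costs 77 (by enumerating all 360 distinct tours).
Excess = 90 − 77 = 13.

The nearest-neighbour route is 13 min longer than optimal.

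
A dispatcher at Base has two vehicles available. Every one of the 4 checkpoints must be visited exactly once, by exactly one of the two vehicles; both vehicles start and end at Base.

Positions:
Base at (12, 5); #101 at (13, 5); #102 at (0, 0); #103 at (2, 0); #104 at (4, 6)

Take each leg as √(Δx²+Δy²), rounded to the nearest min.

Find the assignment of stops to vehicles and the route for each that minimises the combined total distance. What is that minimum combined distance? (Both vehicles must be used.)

Check every non-empty split of the stops between the two vehicles; for each half take its own optimal tour:
  {#101} + {#102, #103, #104}: 2 + 28 = 30
  {#102} + {#101, #103, #104}: 26 + 27 = 53
  {#101, #102} + {#103, #104}: 28 + 25 = 53
  {#103} + {#101, #102, #104}: 22 + 30 = 52
  {#101, #103} + {#102, #104}: 24 + 28 = 52
  {#102, #103} + {#101, #104}: 26 + 18 = 44
  … (7 splits in total)
Best: vehicle 1 Base → #101 → Base = 2; vehicle 2 Base → #103 → #102 → #104 → Base = 28; combined 30.

Minimum combined distance: 30 min.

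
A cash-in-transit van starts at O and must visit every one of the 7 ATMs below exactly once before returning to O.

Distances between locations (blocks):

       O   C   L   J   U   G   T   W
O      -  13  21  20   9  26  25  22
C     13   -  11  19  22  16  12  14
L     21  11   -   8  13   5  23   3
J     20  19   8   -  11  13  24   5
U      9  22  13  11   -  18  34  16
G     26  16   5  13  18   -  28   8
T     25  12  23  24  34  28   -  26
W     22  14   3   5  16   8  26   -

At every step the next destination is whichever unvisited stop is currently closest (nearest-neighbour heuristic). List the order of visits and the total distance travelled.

Total distance 86 blocks via the nearest-neighbour route O → U → J → W → L → G → C → T → O.

O → [U:9 / C:13 / J:20 / L:21 / W:22 / T:25 / G:26] → U (9)
U → [J:11 / L:13 / W:16 / G:18 / C:22 / T:34] → J (11)
J → [W:5 / L:8 / G:13 / C:19 / T:24] → W (5)
W → [L:3 / G:8 / C:14 / T:26] → L (3)
L → [G:5 / C:11 / T:23] → G (5)
G → [C:16 / T:28] → C (16)
C → [T:12] → T (12)
Return T→O: 25.
Total = 9 + 11 + 5 + 3 + 5 + 16 + 12 + 25 = 86.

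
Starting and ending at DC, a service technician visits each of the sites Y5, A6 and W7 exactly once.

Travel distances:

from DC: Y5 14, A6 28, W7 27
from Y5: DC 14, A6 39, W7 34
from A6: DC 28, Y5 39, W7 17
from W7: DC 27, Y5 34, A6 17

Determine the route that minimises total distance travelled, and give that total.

DC→Y5→A6→W7→DC: 14+39+17+27 = 97
DC→Y5→W7→A6→DC: 14+34+17+28 = 93
DC→A6→Y5→W7→DC: 28+39+34+27 = 128
The minimum is 93.
One optimal route: DC → Y5 → W7 → A6 → DC (or its reverse).

93 — the shortest possible round trip.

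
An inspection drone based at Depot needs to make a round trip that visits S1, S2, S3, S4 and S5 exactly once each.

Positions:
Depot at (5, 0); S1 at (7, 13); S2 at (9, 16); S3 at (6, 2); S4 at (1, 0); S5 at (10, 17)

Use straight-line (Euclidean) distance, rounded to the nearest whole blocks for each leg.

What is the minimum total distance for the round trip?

There are 60 distinct closed tours to check (reversals are equivalent).
Depot→S1→S2→S3→S4→S5→Depot: 13+4+14+5+19+18 = 73
Depot→S1→S2→S3→S5→S4→Depot: 13+4+14+16+19+4 = 70
Depot→S1→S2→S4→S3→S5→Depot: 13+4+18+5+16+18 = 74
Depot→S1→S2→S4→S5→S3→Depot: 13+4+18+19+16+2 = 72
Depot→S1→S2→S5→S3→S4→Depot: 13+4+1+16+5+4 = 43
Depot→S1→S2→S5→S4→S3→Depot: 13+4+1+19+5+2 = 44
Depot→S1→S3→S2→S4→S5→Depot: 13+11+14+18+19+18 = 93
Depot→S1→S3→S2→S5→S4→Depot: 13+11+14+1+19+4 = 62
Depot→S1→S3→S4→S2→S5→Depot: 13+11+5+18+1+18 = 66
Depot→S1→S3→S4→S5→S2→Depot: 13+11+5+19+1+16 = 65
Depot→S1→S3→S5→S2→S4→Depot: 13+11+16+1+18+4 = 63
Depot→S1→S3→S5→S4→S2→Depot: 13+11+16+19+18+16 = 93
Depot→S1→S4→S2→S3→S5→Depot: 13+14+18+14+16+18 = 93
Depot→S1→S4→S2→S5→S3→Depot: 13+14+18+1+16+2 = 64
… (46 more)
Depot→S3→S2→S5→S1→S4→Depot: 2+14+1+5+14+4 = 40  ← best
The minimum is 40.
One optimal route: Depot → S3 → S2 → S5 → S1 → S4 → Depot (or its reverse).

Minimum total distance: 40 blocks.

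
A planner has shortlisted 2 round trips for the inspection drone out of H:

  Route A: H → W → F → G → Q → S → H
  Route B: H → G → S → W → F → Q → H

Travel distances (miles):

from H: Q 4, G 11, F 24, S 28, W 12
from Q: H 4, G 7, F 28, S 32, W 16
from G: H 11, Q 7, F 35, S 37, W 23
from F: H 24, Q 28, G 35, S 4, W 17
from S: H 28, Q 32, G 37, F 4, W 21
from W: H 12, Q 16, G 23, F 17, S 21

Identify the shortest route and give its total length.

118 miles — Route B is the shortest.

Route A: 12 + 17 + 35 + 7 + 32 + 28 = 131
Route B: 11 + 37 + 21 + 17 + 28 + 4 = 118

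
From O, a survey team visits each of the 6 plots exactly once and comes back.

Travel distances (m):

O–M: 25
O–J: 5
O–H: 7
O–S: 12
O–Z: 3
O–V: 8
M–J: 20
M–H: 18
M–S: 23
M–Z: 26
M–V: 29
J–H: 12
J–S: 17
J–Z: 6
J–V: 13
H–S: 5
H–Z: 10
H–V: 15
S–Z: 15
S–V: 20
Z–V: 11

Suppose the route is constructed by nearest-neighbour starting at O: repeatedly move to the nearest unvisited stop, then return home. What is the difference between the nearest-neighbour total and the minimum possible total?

Excess over optimum: 20 m.

O: Z=3, J=5, H=7, V=8, S=12, M=25 ⇒ Z
Z: J=6, H=10, V=11, S=15, M=26 ⇒ J
J: H=12, V=13, S=17, M=20 ⇒ H
H: S=5, V=15, M=18 ⇒ S
S: V=20, M=23 ⇒ V
V: M=29 ⇒ M
NN route O → Z → J → H → S → V → M → O costs 100.
Optimal: O → H → S → M → J → Z → V → O costs 80 (by enumerating all 360 distinct tours).
Excess = 100 − 80 = 20.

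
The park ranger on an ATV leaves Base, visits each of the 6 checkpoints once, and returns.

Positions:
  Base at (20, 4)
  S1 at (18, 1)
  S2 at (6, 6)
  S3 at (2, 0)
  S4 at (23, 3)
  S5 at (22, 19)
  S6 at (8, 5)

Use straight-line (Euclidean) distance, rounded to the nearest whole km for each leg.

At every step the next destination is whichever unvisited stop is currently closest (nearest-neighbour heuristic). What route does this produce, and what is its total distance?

Base → [S4:3 / S1:4 / S6:12 / S2:14 / S5:15 / S3:18] → S4 (3)
S4 → [S1:5 / S6:15 / S5:16 / S2:17 / S3:21] → S1 (5)
S1 → [S6:11 / S2:13 / S3:16 / S5:18] → S6 (11)
S6 → [S2:2 / S3:8 / S5:20] → S2 (2)
S2 → [S3:7 / S5:21] → S3 (7)
S3 → [S5:28] → S5 (28)
Return S5→Base: 15.
Total = 3 + 5 + 11 + 2 + 7 + 28 + 15 = 71.

Nearest-neighbour total = 71 km; route Base → S4 → S1 → S6 → S2 → S3 → S5 → Base.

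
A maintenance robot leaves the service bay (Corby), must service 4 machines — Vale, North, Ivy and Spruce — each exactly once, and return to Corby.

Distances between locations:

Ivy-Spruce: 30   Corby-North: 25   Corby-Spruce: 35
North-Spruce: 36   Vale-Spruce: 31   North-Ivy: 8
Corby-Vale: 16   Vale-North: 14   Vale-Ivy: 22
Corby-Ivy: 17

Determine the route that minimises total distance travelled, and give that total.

103 — the shortest possible round trip.

There are 12 distinct closed tours to check (reversals are equivalent).
Corby - Vale - North - Ivy - Spruce - Corby: 16+14+8+30+35 = 103
Corby - Vale - North - Spruce - Ivy - Corby: 16+14+36+30+17 = 113
Corby - Vale - Ivy - North - Spruce - Corby: 16+22+8+36+35 = 117
Corby - Vale - Ivy - Spruce - North - Corby: 16+22+30+36+25 = 129
Corby - Vale - Spruce - North - Ivy - Corby: 16+31+36+8+17 = 108
Corby - Vale - Spruce - Ivy - North - Corby: 16+31+30+8+25 = 110
Corby - North - Vale - Ivy - Spruce - Corby: 25+14+22+30+35 = 126
Corby - North - Vale - Spruce - Ivy - Corby: 25+14+31+30+17 = 117
Corby - North - Ivy - Vale - Spruce - Corby: 25+8+22+31+35 = 121
Corby - North - Spruce - Vale - Ivy - Corby: 25+36+31+22+17 = 131
Corby - Ivy - Vale - North - Spruce - Corby: 17+22+14+36+35 = 124
Corby - Ivy - North - Vale - Spruce - Corby: 17+8+14+31+35 = 105
The minimum is 103.
One optimal route: Corby → Vale → North → Ivy → Spruce → Corby (or its reverse).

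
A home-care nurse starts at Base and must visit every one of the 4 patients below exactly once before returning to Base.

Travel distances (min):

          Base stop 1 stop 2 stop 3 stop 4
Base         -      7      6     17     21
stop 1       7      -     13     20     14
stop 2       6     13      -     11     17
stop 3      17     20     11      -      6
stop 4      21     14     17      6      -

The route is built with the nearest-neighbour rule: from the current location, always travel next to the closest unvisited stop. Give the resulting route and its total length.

From Base: distances to unvisited — stop 2=6, stop 1=7, stop 3=17, stop 4=21. Nearest is stop 2 (6).
From stop 2: distances to unvisited — stop 3=11, stop 1=13, stop 4=17. Nearest is stop 3 (11).
From stop 3: distances to unvisited — stop 4=6, stop 1=20. Nearest is stop 4 (6).
From stop 4: distances to unvisited — stop 1=14. Nearest is stop 1 (14).
Return stop 1→Base: 7.
Total = 6 + 11 + 6 + 14 + 7 = 44.

44 min along Base → stop 2 → stop 3 → stop 4 → stop 1 → Base.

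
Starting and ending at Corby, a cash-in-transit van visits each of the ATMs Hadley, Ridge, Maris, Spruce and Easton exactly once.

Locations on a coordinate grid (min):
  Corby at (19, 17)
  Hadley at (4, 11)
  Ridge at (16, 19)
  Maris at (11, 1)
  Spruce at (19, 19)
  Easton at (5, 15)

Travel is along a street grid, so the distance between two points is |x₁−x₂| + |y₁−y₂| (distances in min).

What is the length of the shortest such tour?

Minimum total distance: 66 min.

Corby→Hadley→Ridge→Maris→Spruce→Easton→Corby: 21+20+23+26+18+16 = 124
Corby→Hadley→Ridge→Maris→Easton→Spruce→Corby: 21+20+23+20+18+2 = 104
Corby→Hadley→Ridge→Spruce→Maris→Easton→Corby: 21+20+3+26+20+16 = 106
Corby→Hadley→Ridge→Spruce→Easton→Maris→Corby: 21+20+3+18+20+24 = 106
Corby→Hadley→Ridge→Easton→Maris→Spruce→Corby: 21+20+15+20+26+2 = 104
Corby→Hadley→Ridge→Easton→Spruce→Maris→Corby: 21+20+15+18+26+24 = 124
Corby→Hadley→Maris→Ridge→Spruce→Easton→Corby: 21+17+23+3+18+16 = 98
Corby→Hadley→Maris→Ridge→Easton→Spruce→Corby: 21+17+23+15+18+2 = 96
Corby→Hadley→Maris→Spruce→Ridge→Easton→Corby: 21+17+26+3+15+16 = 98
Corby→Hadley→Maris→Spruce→Easton→Ridge→Corby: 21+17+26+18+15+5 = 102
Corby→Hadley→Maris→Easton→Ridge→Spruce→Corby: 21+17+20+15+3+2 = 78
Corby→Hadley→Maris→Easton→Spruce→Ridge→Corby: 21+17+20+18+3+5 = 84
Corby→Hadley→Spruce→Ridge→Maris→Easton→Corby: 21+23+3+23+20+16 = 106
Corby→Hadley→Spruce→Ridge→Easton→Maris→Corby: 21+23+3+15+20+24 = 106
… (46 more)
Corby→Maris→Hadley→Easton→Ridge→Spruce→Corby: 24+17+5+15+3+2 = 66  ← best
The minimum is 66.
One optimal route: Corby → Maris → Hadley → Easton → Ridge → Spruce → Corby (or its reverse).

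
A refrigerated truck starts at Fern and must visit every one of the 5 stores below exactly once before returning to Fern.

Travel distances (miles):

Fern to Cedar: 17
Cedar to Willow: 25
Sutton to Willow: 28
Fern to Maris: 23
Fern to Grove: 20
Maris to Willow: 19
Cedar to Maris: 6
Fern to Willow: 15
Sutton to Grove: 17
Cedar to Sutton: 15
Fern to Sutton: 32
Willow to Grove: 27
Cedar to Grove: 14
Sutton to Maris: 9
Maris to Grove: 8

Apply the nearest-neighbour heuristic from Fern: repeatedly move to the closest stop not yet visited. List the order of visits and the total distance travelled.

103 miles along Fern → Willow → Maris → Cedar → Grove → Sutton → Fern.

At Fern the remaining stops are Willow 15, Cedar 17, Grove 20, Maris 23, Sutton 32; go to Willow.
At Willow the remaining stops are Maris 19, Cedar 25, Grove 27, Sutton 28; go to Maris.
At Maris the remaining stops are Cedar 6, Grove 8, Sutton 9; go to Cedar.
At Cedar the remaining stops are Grove 14, Sutton 15; go to Grove.
At Grove the remaining stops are Sutton 17; go to Sutton.
Return Sutton→Fern: 32.
Total = 15 + 19 + 6 + 14 + 17 + 32 = 103.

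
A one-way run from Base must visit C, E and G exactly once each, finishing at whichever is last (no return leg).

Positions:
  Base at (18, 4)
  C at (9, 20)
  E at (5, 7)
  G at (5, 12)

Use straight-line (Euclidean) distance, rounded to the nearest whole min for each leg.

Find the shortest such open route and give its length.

There are 3! = 6 possible orderings.
Base - C - E - G: 18+14+5 = 37
Base - C - G - E: 18+9+5 = 32
Base - E - C - G: 13+14+9 = 36
Base - E - G - C: 13+5+9 = 27
Base - G - C - E: 15+9+14 = 38
Base - G - E - C: 15+5+14 = 34
The minimum is 27.
One shortest path: Base → E → G → C.

Minimum one-way distance = 27 min.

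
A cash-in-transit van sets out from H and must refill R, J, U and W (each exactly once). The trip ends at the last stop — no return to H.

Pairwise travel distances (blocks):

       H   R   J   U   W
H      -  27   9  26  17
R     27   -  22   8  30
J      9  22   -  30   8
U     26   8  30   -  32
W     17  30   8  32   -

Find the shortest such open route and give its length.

Shortest open route: 55 blocks.

There are 4! = 24 possible orderings.
H→R→J→U→W: 27+22+30+32 = 111
H→R→J→W→U: 27+22+8+32 = 89
H→R→U→J→W: 27+8+30+8 = 73
H→R→U→W→J: 27+8+32+8 = 75
H→R→W→J→U: 27+30+8+30 = 95
H→R→W→U→J: 27+30+32+30 = 119
H→J→R→U→W: 9+22+8+32 = 71
H→J→R→W→U: 9+22+30+32 = 93
H→J→U→R→W: 9+30+8+30 = 77
H→J→U→W→R: 9+30+32+30 = 101
H→J→W→R→U: 9+8+30+8 = 55
H→J→W→U→R: 9+8+32+8 = 57
H→U→R→J→W: 26+8+22+8 = 64
H→U→R→W→J: 26+8+30+8 = 72
… (10 more)
The minimum is 55.
One shortest path: H → J → W → R → U.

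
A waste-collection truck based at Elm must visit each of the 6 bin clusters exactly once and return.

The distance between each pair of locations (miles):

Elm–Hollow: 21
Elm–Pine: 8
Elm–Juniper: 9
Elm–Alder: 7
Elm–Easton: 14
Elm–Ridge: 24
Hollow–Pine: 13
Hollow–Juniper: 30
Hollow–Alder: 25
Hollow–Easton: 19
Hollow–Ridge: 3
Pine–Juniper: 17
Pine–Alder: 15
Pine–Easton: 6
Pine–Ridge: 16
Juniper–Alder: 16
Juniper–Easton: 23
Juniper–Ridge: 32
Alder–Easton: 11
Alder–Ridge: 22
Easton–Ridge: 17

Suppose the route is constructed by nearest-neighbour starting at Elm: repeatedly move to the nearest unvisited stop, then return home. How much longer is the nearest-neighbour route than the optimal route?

Excess over optimum: 4 miles.

From Elm: Alder=7, Pine=8, Juniper=9, Easton=14, Hollow=21, Ridge=24 → choose Alder (7).
From Alder: Easton=11, Pine=15, Juniper=16, Ridge=22, Hollow=25 → choose Easton (11).
From Easton: Pine=6, Ridge=17, Hollow=19, Juniper=23 → choose Pine (6).
From Pine: Hollow=13, Ridge=16, Juniper=17 → choose Hollow (13).
From Hollow: Ridge=3, Juniper=30 → choose Ridge (3).
From Ridge: Juniper=32 → choose Juniper (32).
NN route Elm → Alder → Easton → Pine → Hollow → Ridge → Juniper → Elm costs 81.
Optimal: Elm → Pine → Hollow → Ridge → Easton → Alder → Juniper → Elm costs 77 (by enumerating all 360 distinct tours).
Excess = 81 − 77 = 4.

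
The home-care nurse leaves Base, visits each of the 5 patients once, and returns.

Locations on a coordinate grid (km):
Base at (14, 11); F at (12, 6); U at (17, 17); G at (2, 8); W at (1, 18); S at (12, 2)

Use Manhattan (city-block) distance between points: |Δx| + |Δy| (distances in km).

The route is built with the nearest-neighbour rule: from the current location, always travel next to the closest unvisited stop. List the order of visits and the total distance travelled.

From Base: distances to unvisited — F=7, U=9, S=11, G=15, W=20. Nearest is F (7).
From F: distances to unvisited — S=4, G=12, U=16, W=23. Nearest is S (4).
From S: distances to unvisited — G=16, U=20, W=27. Nearest is G (16).
From G: distances to unvisited — W=11, U=24. Nearest is W (11).
From W: distances to unvisited — U=17. Nearest is U (17).
Return U→Base: 9.
Total = 7 + 4 + 16 + 11 + 17 + 9 = 64.

Total distance 64 km via the nearest-neighbour route Base → F → S → G → W → U → Base.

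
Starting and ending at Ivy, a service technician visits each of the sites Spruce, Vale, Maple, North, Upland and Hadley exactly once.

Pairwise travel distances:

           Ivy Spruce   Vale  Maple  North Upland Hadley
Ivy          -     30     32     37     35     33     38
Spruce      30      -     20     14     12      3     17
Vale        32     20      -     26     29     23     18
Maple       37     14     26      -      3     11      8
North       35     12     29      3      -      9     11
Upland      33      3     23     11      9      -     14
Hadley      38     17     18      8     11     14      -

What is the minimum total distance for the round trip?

Minimum total distance: 103.

Ivy-Spruce-Vale-Maple-North-Upland-Hadley-Ivy: 30+20+26+3+9+14+38 = 140
Ivy-Spruce-Vale-Maple-North-Hadley-Upland-Ivy: 30+20+26+3+11+14+33 = 137
Ivy-Spruce-Vale-Maple-Upland-North-Hadley-Ivy: 30+20+26+11+9+11+38 = 145
Ivy-Spruce-Vale-Maple-Upland-Hadley-North-Ivy: 30+20+26+11+14+11+35 = 147
Ivy-Spruce-Vale-Maple-Hadley-North-Upland-Ivy: 30+20+26+8+11+9+33 = 137
Ivy-Spruce-Vale-Maple-Hadley-Upland-North-Ivy: 30+20+26+8+14+9+35 = 142
Ivy-Spruce-Vale-North-Maple-Upland-Hadley-Ivy: 30+20+29+3+11+14+38 = 145
Ivy-Spruce-Vale-North-Maple-Hadley-Upland-Ivy: 30+20+29+3+8+14+33 = 137
… (352 more)
Ivy-Spruce-Upland-North-Maple-Hadley-Vale-Ivy: 30+3+9+3+8+18+32 = 103  ← best
The minimum is 103.
One optimal route: Ivy → Spruce → Upland → North → Maple → Hadley → Vale → Ivy (or its reverse).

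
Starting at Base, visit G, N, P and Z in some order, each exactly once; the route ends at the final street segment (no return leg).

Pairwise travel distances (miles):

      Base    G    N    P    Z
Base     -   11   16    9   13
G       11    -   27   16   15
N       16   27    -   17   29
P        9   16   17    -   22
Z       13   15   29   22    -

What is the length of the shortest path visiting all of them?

Minimum one-way distance = 61 miles.

There are 4! = 24 possible orderings.
Base→G→N→P→Z: 11+27+17+22 = 77
Base→G→N→Z→P: 11+27+29+22 = 89
Base→G→P→N→Z: 11+16+17+29 = 73
Base→G→P→Z→N: 11+16+22+29 = 78
Base→G→Z→N→P: 11+15+29+17 = 72
Base→G→Z→P→N: 11+15+22+17 = 65
Base→N→G→P→Z: 16+27+16+22 = 81
Base→N→G→Z→P: 16+27+15+22 = 80
Base→N→P→G→Z: 16+17+16+15 = 64
Base→N→P→Z→G: 16+17+22+15 = 70
Base→N→Z→G→P: 16+29+15+16 = 76
Base→N→Z→P→G: 16+29+22+16 = 83
Base→P→G→N→Z: 9+16+27+29 = 81
Base→P→G→Z→N: 9+16+15+29 = 69
… (10 more)
Base→Z→G→P→N: 13+15+16+17 = 61  ← best
The minimum is 61.
One shortest path: Base → Z → G → P → N.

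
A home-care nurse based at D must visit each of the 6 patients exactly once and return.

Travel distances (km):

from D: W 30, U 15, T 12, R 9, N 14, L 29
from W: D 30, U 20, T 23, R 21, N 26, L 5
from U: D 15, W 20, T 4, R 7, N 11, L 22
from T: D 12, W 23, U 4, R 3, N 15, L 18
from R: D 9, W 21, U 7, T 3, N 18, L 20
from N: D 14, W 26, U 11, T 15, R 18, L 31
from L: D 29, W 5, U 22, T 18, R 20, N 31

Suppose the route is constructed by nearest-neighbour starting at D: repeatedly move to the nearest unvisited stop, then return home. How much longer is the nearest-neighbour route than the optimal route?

Excess over optimum: 7 km.

From D: R=9, T=12, N=14, U=15, L=29, W=30 → choose R (9).
From R: T=3, U=7, N=18, L=20, W=21 → choose T (3).
From T: U=4, N=15, L=18, W=23 → choose U (4).
From U: N=11, W=20, L=22 → choose N (11).
From N: W=26, L=31 → choose W (26).
From W: L=5 → choose L (5).
NN route D → R → T → U → N → W → L → D costs 87.
Optimal: D → R → T → L → W → U → N → D costs 80 (by enumerating all 360 distinct tours).
Excess = 87 − 80 = 7.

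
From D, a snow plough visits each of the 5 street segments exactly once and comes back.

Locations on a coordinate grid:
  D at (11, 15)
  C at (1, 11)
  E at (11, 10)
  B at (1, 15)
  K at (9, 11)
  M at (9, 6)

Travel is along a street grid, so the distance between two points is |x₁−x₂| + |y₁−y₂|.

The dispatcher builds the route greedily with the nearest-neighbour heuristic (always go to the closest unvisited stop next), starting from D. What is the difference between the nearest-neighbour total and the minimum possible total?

The nearest-neighbour route is 2 longer than optimal.

From D: E=5, K=6, B=10, M=11, C=14 → choose E (5).
From E: K=3, M=6, C=11, B=15 → choose K (3).
From K: M=5, C=8, B=12 → choose M (5).
From M: C=13, B=17 → choose C (13).
From C: B=4 → choose B (4).
NN route D → E → K → M → C → B → D costs 40.
Optimal: D → E → M → K → C → B → D costs 38 (by enumerating all 60 distinct tours).
Excess = 40 − 38 = 2.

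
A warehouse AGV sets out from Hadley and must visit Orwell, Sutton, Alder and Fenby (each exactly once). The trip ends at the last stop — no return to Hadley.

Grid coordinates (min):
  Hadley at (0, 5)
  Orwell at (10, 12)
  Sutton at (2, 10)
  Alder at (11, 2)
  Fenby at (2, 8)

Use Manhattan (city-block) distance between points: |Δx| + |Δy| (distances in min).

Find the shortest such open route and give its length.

Minimum one-way distance = 28 min.

There are 4! = 24 possible orderings.
Hadley - Orwell - Sutton - Alder - Fenby: 17+10+17+15 = 59
Hadley - Orwell - Sutton - Fenby - Alder: 17+10+2+15 = 44
Hadley - Orwell - Alder - Sutton - Fenby: 17+11+17+2 = 47
Hadley - Orwell - Alder - Fenby - Sutton: 17+11+15+2 = 45
Hadley - Orwell - Fenby - Sutton - Alder: 17+12+2+17 = 48
Hadley - Orwell - Fenby - Alder - Sutton: 17+12+15+17 = 61
Hadley - Sutton - Orwell - Alder - Fenby: 7+10+11+15 = 43
Hadley - Sutton - Orwell - Fenby - Alder: 7+10+12+15 = 44
Hadley - Sutton - Alder - Orwell - Fenby: 7+17+11+12 = 47
Hadley - Sutton - Alder - Fenby - Orwell: 7+17+15+12 = 51
Hadley - Sutton - Fenby - Orwell - Alder: 7+2+12+11 = 32
Hadley - Sutton - Fenby - Alder - Orwell: 7+2+15+11 = 35
Hadley - Alder - Orwell - Sutton - Fenby: 14+11+10+2 = 37
Hadley - Alder - Orwell - Fenby - Sutton: 14+11+12+2 = 39
… (10 more)
Hadley - Fenby - Sutton - Orwell - Alder: 5+2+10+11 = 28  ← best
The minimum is 28.
One shortest path: Hadley → Fenby → Sutton → Orwell → Alder.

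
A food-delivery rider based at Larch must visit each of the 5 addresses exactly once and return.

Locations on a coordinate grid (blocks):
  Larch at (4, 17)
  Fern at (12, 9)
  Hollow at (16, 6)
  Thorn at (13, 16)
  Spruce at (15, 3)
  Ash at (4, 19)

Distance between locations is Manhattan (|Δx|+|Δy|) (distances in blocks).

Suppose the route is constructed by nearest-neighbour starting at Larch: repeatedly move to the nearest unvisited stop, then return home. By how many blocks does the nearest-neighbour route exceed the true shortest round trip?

Larch: Ash=2, Thorn=10, Fern=16, Hollow=23, Spruce=25 ⇒ Ash
Ash: Thorn=12, Fern=18, Hollow=25, Spruce=27 ⇒ Thorn
Thorn: Fern=8, Hollow=13, Spruce=15 ⇒ Fern
Fern: Hollow=7, Spruce=9 ⇒ Hollow
Hollow: Spruce=4 ⇒ Spruce
NN route Larch → Ash → Thorn → Fern → Hollow → Spruce → Larch costs 58.
Optimal: Larch → Fern → Hollow → Spruce → Thorn → Ash → Larch costs 56 (by enumerating all 60 distinct tours).
Excess = 58 − 56 = 2.

The nearest-neighbour route is 2 blocks longer than optimal.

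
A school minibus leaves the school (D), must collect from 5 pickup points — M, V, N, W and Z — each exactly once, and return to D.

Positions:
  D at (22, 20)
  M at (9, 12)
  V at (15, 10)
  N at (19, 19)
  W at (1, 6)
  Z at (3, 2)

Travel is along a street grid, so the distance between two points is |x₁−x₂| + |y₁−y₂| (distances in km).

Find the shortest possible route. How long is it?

Minimum total distance: 78 km.

With 5 stops there are 5!/2 = 60 distinct round trips (a route and its reverse cost the same).
D - M - V - N - W - Z - D: 21+8+13+31+6+37 = 116
D - M - V - N - Z - W - D: 21+8+13+33+6+35 = 116
D - M - V - W - N - Z - D: 21+8+18+31+33+37 = 148
D - M - V - W - Z - N - D: 21+8+18+6+33+4 = 90
D - M - V - Z - N - W - D: 21+8+20+33+31+35 = 148
D - M - V - Z - W - N - D: 21+8+20+6+31+4 = 90
D - M - N - V - W - Z - D: 21+17+13+18+6+37 = 112
D - M - N - V - Z - W - D: 21+17+13+20+6+35 = 112
D - M - N - W - V - Z - D: 21+17+31+18+20+37 = 144
D - M - N - W - Z - V - D: 21+17+31+6+20+17 = 112
D - M - N - Z - V - W - D: 21+17+33+20+18+35 = 144
D - M - N - Z - W - V - D: 21+17+33+6+18+17 = 112
D - M - W - V - N - Z - D: 21+14+18+13+33+37 = 136
D - M - W - V - Z - N - D: 21+14+18+20+33+4 = 110
… (46 more)
D - M - W - Z - V - N - D: 21+14+6+20+13+4 = 78  ← best
The minimum is 78.
One optimal route: D → M → W → Z → V → N → D (or its reverse).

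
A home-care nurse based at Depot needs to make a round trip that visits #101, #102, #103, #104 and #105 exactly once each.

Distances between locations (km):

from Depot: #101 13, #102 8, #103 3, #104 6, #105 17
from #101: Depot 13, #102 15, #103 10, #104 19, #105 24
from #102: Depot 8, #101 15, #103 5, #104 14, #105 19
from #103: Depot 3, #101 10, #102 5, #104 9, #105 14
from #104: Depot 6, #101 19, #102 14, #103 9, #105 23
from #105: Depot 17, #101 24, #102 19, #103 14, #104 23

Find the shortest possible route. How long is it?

There are 60 distinct closed tours to check (reversals are equivalent).
Depot - #101 - #102 - #103 - #104 - #105 - Depot: 13+15+5+9+23+17 = 82
Depot - #101 - #102 - #103 - #105 - #104 - Depot: 13+15+5+14+23+6 = 76
Depot - #101 - #102 - #104 - #103 - #105 - Depot: 13+15+14+9+14+17 = 82
Depot - #101 - #102 - #104 - #105 - #103 - Depot: 13+15+14+23+14+3 = 82
Depot - #101 - #102 - #105 - #103 - #104 - Depot: 13+15+19+14+9+6 = 76
Depot - #101 - #102 - #105 - #104 - #103 - Depot: 13+15+19+23+9+3 = 82
Depot - #101 - #103 - #102 - #104 - #105 - Depot: 13+10+5+14+23+17 = 82
Depot - #101 - #103 - #102 - #105 - #104 - Depot: 13+10+5+19+23+6 = 76
Depot - #101 - #103 - #104 - #102 - #105 - Depot: 13+10+9+14+19+17 = 82
Depot - #101 - #103 - #104 - #105 - #102 - Depot: 13+10+9+23+19+8 = 82
Depot - #101 - #103 - #105 - #102 - #104 - Depot: 13+10+14+19+14+6 = 76
Depot - #101 - #103 - #105 - #104 - #102 - Depot: 13+10+14+23+14+8 = 82
Depot - #101 - #104 - #102 - #103 - #105 - Depot: 13+19+14+5+14+17 = 82
Depot - #101 - #104 - #102 - #105 - #103 - Depot: 13+19+14+19+14+3 = 82
… (46 more)
The minimum is 76.
One optimal route: Depot → #101 → #102 → #103 → #105 → #104 → Depot (or its reverse).

Minimum total distance: 76 km.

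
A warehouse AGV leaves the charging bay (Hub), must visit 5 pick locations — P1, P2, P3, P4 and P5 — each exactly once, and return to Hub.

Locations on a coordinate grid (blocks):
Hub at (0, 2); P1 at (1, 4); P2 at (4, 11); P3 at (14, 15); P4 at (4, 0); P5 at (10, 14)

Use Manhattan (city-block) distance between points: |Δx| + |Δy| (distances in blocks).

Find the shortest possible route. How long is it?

Minimum total distance: 58 blocks.

Hub → P1 → P2 → P3 → P4 → P5 → Hub: 3+10+14+25+20+22 = 94
Hub → P1 → P2 → P3 → P5 → P4 → Hub: 3+10+14+5+20+6 = 58
Hub → P1 → P2 → P4 → P3 → P5 → Hub: 3+10+11+25+5+22 = 76
Hub → P1 → P2 → P4 → P5 → P3 → Hub: 3+10+11+20+5+27 = 76
Hub → P1 → P2 → P5 → P3 → P4 → Hub: 3+10+9+5+25+6 = 58
Hub → P1 → P2 → P5 → P4 → P3 → Hub: 3+10+9+20+25+27 = 94
Hub → P1 → P3 → P2 → P4 → P5 → Hub: 3+24+14+11+20+22 = 94
Hub → P1 → P3 → P2 → P5 → P4 → Hub: 3+24+14+9+20+6 = 76
Hub → P1 → P3 → P4 → P2 → P5 → Hub: 3+24+25+11+9+22 = 94
Hub → P1 → P3 → P4 → P5 → P2 → Hub: 3+24+25+20+9+13 = 94
Hub → P1 → P3 → P5 → P2 → P4 → Hub: 3+24+5+9+11+6 = 58
Hub → P1 → P3 → P5 → P4 → P2 → Hub: 3+24+5+20+11+13 = 76
Hub → P1 → P4 → P2 → P3 → P5 → Hub: 3+7+11+14+5+22 = 62
Hub → P1 → P4 → P2 → P5 → P3 → Hub: 3+7+11+9+5+27 = 62
… (46 more)
The minimum is 58.
One optimal route: Hub → P1 → P2 → P3 → P5 → P4 → Hub (or its reverse).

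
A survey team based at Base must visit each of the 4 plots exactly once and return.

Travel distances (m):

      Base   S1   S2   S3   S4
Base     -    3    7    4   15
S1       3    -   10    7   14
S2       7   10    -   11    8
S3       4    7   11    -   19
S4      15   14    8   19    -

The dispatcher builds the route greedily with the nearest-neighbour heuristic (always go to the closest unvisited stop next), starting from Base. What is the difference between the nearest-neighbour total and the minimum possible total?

The nearest-neighbour route is 4 m longer than optimal.

Base: S1=3, S3=4, S2=7, S4=15 ⇒ S1
S1: S3=7, S2=10, S4=14 ⇒ S3
S3: S2=11, S4=19 ⇒ S2
S2: S4=8 ⇒ S4
NN route Base → S1 → S3 → S2 → S4 → Base costs 44.
Optimal: Base → S1 → S4 → S2 → S3 → Base costs 40 (by enumerating all 12 distinct tours).
Excess = 44 − 40 = 4.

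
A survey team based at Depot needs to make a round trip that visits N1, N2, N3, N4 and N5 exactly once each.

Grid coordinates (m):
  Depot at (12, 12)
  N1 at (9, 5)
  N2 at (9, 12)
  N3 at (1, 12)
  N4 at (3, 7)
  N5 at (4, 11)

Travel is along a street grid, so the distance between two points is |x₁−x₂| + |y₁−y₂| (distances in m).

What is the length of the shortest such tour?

38 m — the shortest possible round trip.

With 5 stops there are 5!/2 = 60 distinct round trips (a route and its reverse cost the same).
Depot-N1-N2-N3-N4-N5-Depot: 10+7+8+7+5+9 = 46
Depot-N1-N2-N3-N5-N4-Depot: 10+7+8+4+5+14 = 48
Depot-N1-N2-N4-N3-N5-Depot: 10+7+11+7+4+9 = 48
Depot-N1-N2-N4-N5-N3-Depot: 10+7+11+5+4+11 = 48
Depot-N1-N2-N5-N3-N4-Depot: 10+7+6+4+7+14 = 48
Depot-N1-N2-N5-N4-N3-Depot: 10+7+6+5+7+11 = 46
Depot-N1-N3-N2-N4-N5-Depot: 10+15+8+11+5+9 = 58
Depot-N1-N3-N2-N5-N4-Depot: 10+15+8+6+5+14 = 58
Depot-N1-N3-N4-N2-N5-Depot: 10+15+7+11+6+9 = 58
Depot-N1-N3-N4-N5-N2-Depot: 10+15+7+5+6+3 = 46
Depot-N1-N3-N5-N2-N4-Depot: 10+15+4+6+11+14 = 60
Depot-N1-N3-N5-N4-N2-Depot: 10+15+4+5+11+3 = 48
Depot-N1-N4-N2-N3-N5-Depot: 10+8+11+8+4+9 = 50
Depot-N1-N4-N2-N5-N3-Depot: 10+8+11+6+4+11 = 50
… (46 more)
Depot-N1-N4-N3-N5-N2-Depot: 10+8+7+4+6+3 = 38  ← best
The minimum is 38.
One optimal route: Depot → N1 → N4 → N3 → N5 → N2 → Depot (or its reverse).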